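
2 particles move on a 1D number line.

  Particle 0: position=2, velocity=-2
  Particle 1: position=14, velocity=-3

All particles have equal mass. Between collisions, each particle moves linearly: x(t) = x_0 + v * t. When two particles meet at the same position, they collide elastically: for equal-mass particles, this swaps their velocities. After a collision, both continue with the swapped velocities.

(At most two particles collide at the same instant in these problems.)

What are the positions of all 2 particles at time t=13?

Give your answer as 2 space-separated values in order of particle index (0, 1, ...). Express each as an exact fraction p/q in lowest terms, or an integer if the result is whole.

Collision at t=12: particles 0 and 1 swap velocities; positions: p0=-22 p1=-22; velocities now: v0=-3 v1=-2
Advance to t=13 (no further collisions before then); velocities: v0=-3 v1=-2; positions = -25 -24

Answer: -25 -24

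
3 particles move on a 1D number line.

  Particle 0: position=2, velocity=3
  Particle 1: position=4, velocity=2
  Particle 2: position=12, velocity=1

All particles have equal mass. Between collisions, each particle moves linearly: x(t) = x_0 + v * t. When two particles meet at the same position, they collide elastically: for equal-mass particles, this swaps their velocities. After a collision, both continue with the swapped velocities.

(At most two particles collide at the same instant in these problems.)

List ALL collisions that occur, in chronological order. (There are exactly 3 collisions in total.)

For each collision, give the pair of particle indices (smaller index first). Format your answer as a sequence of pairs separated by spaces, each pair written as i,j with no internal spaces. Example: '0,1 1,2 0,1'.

Answer: 0,1 1,2 0,1

Derivation:
Collision at t=2: particles 0 and 1 swap velocities; positions: p0=8 p1=8 p2=14; velocities now: v0=2 v1=3 v2=1
Collision at t=5: particles 1 and 2 swap velocities; positions: p0=14 p1=17 p2=17; velocities now: v0=2 v1=1 v2=3
Collision at t=8: particles 0 and 1 swap velocities; positions: p0=20 p1=20 p2=26; velocities now: v0=1 v1=2 v2=3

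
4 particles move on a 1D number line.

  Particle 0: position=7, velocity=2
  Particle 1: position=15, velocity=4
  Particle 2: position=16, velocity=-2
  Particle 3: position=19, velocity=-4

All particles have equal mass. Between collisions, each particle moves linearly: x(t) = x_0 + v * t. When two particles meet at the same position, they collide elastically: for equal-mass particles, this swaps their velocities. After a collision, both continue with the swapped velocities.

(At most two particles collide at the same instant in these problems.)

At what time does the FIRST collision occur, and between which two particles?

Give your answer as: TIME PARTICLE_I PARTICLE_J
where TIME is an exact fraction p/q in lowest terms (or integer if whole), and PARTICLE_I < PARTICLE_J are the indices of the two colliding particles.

Pair (0,1): pos 7,15 vel 2,4 -> not approaching (rel speed -2 <= 0)
Pair (1,2): pos 15,16 vel 4,-2 -> gap=1, closing at 6/unit, collide at t=1/6
Pair (2,3): pos 16,19 vel -2,-4 -> gap=3, closing at 2/unit, collide at t=3/2
Earliest collision: t=1/6 between 1 and 2

Answer: 1/6 1 2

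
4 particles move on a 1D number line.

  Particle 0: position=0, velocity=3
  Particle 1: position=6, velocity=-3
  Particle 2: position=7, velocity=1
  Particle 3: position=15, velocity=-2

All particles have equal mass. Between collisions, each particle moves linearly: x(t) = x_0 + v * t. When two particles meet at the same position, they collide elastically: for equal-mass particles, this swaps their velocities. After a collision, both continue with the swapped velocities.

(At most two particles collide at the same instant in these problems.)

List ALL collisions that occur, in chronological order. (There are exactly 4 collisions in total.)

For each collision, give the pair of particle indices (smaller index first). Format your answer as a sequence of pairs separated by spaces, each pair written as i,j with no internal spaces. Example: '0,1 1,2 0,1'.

Collision at t=1: particles 0 and 1 swap velocities; positions: p0=3 p1=3 p2=8 p3=13; velocities now: v0=-3 v1=3 v2=1 v3=-2
Collision at t=8/3: particles 2 and 3 swap velocities; positions: p0=-2 p1=8 p2=29/3 p3=29/3; velocities now: v0=-3 v1=3 v2=-2 v3=1
Collision at t=3: particles 1 and 2 swap velocities; positions: p0=-3 p1=9 p2=9 p3=10; velocities now: v0=-3 v1=-2 v2=3 v3=1
Collision at t=7/2: particles 2 and 3 swap velocities; positions: p0=-9/2 p1=8 p2=21/2 p3=21/2; velocities now: v0=-3 v1=-2 v2=1 v3=3

Answer: 0,1 2,3 1,2 2,3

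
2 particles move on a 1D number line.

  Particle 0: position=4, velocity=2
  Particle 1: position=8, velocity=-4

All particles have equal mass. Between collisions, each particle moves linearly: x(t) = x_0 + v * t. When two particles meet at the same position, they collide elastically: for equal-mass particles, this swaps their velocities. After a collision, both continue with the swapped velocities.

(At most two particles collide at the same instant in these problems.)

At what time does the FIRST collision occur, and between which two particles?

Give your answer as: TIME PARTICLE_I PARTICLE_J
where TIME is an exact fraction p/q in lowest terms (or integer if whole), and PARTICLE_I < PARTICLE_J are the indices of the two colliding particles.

Answer: 2/3 0 1

Derivation:
Pair (0,1): pos 4,8 vel 2,-4 -> gap=4, closing at 6/unit, collide at t=2/3
Earliest collision: t=2/3 between 0 and 1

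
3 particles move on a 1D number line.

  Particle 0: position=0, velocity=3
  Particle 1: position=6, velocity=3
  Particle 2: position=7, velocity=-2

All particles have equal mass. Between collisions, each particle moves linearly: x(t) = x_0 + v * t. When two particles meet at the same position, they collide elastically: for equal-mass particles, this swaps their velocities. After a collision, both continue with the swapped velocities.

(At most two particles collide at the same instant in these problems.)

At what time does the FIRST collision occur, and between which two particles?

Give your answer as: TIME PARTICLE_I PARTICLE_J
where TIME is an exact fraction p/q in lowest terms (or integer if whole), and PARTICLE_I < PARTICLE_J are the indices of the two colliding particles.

Pair (0,1): pos 0,6 vel 3,3 -> not approaching (rel speed 0 <= 0)
Pair (1,2): pos 6,7 vel 3,-2 -> gap=1, closing at 5/unit, collide at t=1/5
Earliest collision: t=1/5 between 1 and 2

Answer: 1/5 1 2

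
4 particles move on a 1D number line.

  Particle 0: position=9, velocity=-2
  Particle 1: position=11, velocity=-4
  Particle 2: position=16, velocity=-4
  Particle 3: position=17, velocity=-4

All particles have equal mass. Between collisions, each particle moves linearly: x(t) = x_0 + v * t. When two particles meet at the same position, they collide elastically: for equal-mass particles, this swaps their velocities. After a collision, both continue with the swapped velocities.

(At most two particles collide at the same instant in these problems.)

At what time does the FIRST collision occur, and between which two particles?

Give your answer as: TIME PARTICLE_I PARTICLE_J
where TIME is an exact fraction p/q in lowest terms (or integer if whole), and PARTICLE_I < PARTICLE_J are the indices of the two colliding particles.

Answer: 1 0 1

Derivation:
Pair (0,1): pos 9,11 vel -2,-4 -> gap=2, closing at 2/unit, collide at t=1
Pair (1,2): pos 11,16 vel -4,-4 -> not approaching (rel speed 0 <= 0)
Pair (2,3): pos 16,17 vel -4,-4 -> not approaching (rel speed 0 <= 0)
Earliest collision: t=1 between 0 and 1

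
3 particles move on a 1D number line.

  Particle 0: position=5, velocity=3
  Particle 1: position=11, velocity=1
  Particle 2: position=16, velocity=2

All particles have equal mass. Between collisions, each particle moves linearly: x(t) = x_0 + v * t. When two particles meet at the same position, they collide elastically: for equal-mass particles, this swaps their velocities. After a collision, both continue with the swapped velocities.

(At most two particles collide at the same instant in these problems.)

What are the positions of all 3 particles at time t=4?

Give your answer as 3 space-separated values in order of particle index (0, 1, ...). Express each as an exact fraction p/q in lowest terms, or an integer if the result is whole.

Collision at t=3: particles 0 and 1 swap velocities; positions: p0=14 p1=14 p2=22; velocities now: v0=1 v1=3 v2=2
Advance to t=4 (no further collisions before then); velocities: v0=1 v1=3 v2=2; positions = 15 17 24

Answer: 15 17 24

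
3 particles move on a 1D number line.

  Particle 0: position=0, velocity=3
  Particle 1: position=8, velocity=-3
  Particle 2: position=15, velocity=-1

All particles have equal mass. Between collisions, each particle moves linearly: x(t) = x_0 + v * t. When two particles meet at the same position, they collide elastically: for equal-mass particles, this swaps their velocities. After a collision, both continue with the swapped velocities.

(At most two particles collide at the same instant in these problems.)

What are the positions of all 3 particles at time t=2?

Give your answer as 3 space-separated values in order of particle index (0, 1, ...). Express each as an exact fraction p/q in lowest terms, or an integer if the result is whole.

Collision at t=4/3: particles 0 and 1 swap velocities; positions: p0=4 p1=4 p2=41/3; velocities now: v0=-3 v1=3 v2=-1
Advance to t=2 (no further collisions before then); velocities: v0=-3 v1=3 v2=-1; positions = 2 6 13

Answer: 2 6 13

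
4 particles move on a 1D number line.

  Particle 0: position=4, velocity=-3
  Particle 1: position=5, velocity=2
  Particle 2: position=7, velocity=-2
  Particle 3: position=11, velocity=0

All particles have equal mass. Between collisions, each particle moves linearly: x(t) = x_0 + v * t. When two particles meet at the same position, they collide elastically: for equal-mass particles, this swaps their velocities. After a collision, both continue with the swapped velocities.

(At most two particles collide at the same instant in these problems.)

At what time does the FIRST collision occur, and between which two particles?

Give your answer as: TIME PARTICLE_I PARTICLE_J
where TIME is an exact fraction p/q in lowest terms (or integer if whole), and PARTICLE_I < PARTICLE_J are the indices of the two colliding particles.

Answer: 1/2 1 2

Derivation:
Pair (0,1): pos 4,5 vel -3,2 -> not approaching (rel speed -5 <= 0)
Pair (1,2): pos 5,7 vel 2,-2 -> gap=2, closing at 4/unit, collide at t=1/2
Pair (2,3): pos 7,11 vel -2,0 -> not approaching (rel speed -2 <= 0)
Earliest collision: t=1/2 between 1 and 2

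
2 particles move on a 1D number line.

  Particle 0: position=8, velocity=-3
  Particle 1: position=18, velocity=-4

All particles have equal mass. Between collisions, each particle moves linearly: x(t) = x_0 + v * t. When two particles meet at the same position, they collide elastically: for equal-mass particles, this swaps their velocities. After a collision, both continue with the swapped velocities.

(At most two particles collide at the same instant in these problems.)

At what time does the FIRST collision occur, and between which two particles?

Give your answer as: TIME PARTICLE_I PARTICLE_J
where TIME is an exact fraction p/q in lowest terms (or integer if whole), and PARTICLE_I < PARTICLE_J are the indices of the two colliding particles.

Answer: 10 0 1

Derivation:
Pair (0,1): pos 8,18 vel -3,-4 -> gap=10, closing at 1/unit, collide at t=10
Earliest collision: t=10 between 0 and 1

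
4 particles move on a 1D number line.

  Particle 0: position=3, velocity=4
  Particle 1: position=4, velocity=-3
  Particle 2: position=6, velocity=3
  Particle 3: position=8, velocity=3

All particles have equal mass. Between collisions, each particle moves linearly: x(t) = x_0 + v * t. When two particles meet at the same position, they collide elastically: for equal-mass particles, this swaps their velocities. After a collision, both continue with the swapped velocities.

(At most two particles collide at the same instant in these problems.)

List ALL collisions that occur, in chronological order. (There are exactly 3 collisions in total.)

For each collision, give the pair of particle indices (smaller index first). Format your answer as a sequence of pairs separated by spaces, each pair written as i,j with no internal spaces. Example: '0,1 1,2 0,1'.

Answer: 0,1 1,2 2,3

Derivation:
Collision at t=1/7: particles 0 and 1 swap velocities; positions: p0=25/7 p1=25/7 p2=45/7 p3=59/7; velocities now: v0=-3 v1=4 v2=3 v3=3
Collision at t=3: particles 1 and 2 swap velocities; positions: p0=-5 p1=15 p2=15 p3=17; velocities now: v0=-3 v1=3 v2=4 v3=3
Collision at t=5: particles 2 and 3 swap velocities; positions: p0=-11 p1=21 p2=23 p3=23; velocities now: v0=-3 v1=3 v2=3 v3=4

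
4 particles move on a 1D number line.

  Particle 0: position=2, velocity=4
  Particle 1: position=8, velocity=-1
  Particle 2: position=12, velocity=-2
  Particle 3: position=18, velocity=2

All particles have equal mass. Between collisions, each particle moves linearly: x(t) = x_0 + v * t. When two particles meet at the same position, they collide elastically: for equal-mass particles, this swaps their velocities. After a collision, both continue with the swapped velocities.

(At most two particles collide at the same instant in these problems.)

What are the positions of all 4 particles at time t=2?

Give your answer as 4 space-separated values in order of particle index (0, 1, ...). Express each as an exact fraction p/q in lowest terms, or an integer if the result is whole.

Collision at t=6/5: particles 0 and 1 swap velocities; positions: p0=34/5 p1=34/5 p2=48/5 p3=102/5; velocities now: v0=-1 v1=4 v2=-2 v3=2
Collision at t=5/3: particles 1 and 2 swap velocities; positions: p0=19/3 p1=26/3 p2=26/3 p3=64/3; velocities now: v0=-1 v1=-2 v2=4 v3=2
Advance to t=2 (no further collisions before then); velocities: v0=-1 v1=-2 v2=4 v3=2; positions = 6 8 10 22

Answer: 6 8 10 22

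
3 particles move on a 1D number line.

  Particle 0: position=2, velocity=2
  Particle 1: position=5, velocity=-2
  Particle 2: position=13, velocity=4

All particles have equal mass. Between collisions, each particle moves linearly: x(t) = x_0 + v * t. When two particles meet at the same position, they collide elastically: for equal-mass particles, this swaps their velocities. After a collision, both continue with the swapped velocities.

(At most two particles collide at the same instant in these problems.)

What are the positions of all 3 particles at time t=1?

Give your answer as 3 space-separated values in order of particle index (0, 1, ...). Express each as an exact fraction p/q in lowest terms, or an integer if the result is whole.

Collision at t=3/4: particles 0 and 1 swap velocities; positions: p0=7/2 p1=7/2 p2=16; velocities now: v0=-2 v1=2 v2=4
Advance to t=1 (no further collisions before then); velocities: v0=-2 v1=2 v2=4; positions = 3 4 17

Answer: 3 4 17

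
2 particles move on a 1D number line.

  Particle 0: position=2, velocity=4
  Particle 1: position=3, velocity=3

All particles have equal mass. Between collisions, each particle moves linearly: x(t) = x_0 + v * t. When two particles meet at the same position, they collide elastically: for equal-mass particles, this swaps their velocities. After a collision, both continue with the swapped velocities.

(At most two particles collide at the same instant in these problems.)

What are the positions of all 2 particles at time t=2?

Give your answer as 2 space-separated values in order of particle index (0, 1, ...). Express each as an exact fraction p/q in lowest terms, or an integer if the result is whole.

Collision at t=1: particles 0 and 1 swap velocities; positions: p0=6 p1=6; velocities now: v0=3 v1=4
Advance to t=2 (no further collisions before then); velocities: v0=3 v1=4; positions = 9 10

Answer: 9 10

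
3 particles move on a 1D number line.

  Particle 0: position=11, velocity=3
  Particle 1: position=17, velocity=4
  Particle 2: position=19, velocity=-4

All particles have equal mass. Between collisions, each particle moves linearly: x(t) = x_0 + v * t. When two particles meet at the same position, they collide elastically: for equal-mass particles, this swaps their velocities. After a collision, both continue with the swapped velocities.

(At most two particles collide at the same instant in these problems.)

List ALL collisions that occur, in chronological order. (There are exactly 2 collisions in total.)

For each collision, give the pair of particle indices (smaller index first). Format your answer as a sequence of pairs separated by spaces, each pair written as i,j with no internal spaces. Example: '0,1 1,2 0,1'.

Collision at t=1/4: particles 1 and 2 swap velocities; positions: p0=47/4 p1=18 p2=18; velocities now: v0=3 v1=-4 v2=4
Collision at t=8/7: particles 0 and 1 swap velocities; positions: p0=101/7 p1=101/7 p2=151/7; velocities now: v0=-4 v1=3 v2=4

Answer: 1,2 0,1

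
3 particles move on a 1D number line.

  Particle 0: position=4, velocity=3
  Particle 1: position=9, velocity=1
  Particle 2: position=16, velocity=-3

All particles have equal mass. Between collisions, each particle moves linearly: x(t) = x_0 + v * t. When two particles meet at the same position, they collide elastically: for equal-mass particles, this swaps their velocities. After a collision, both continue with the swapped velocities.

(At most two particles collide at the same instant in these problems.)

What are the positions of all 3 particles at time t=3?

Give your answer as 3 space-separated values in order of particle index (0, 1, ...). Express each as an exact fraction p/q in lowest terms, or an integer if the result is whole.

Answer: 7 12 13

Derivation:
Collision at t=7/4: particles 1 and 2 swap velocities; positions: p0=37/4 p1=43/4 p2=43/4; velocities now: v0=3 v1=-3 v2=1
Collision at t=2: particles 0 and 1 swap velocities; positions: p0=10 p1=10 p2=11; velocities now: v0=-3 v1=3 v2=1
Collision at t=5/2: particles 1 and 2 swap velocities; positions: p0=17/2 p1=23/2 p2=23/2; velocities now: v0=-3 v1=1 v2=3
Advance to t=3 (no further collisions before then); velocities: v0=-3 v1=1 v2=3; positions = 7 12 13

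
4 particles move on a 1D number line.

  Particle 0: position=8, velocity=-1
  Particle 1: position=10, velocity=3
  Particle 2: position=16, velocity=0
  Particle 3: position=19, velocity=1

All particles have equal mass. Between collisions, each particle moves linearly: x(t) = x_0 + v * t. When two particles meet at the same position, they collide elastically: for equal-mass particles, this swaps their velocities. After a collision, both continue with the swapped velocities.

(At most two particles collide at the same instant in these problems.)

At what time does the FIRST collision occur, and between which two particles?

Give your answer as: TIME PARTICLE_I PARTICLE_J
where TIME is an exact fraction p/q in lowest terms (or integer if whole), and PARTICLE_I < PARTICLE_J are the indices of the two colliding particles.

Answer: 2 1 2

Derivation:
Pair (0,1): pos 8,10 vel -1,3 -> not approaching (rel speed -4 <= 0)
Pair (1,2): pos 10,16 vel 3,0 -> gap=6, closing at 3/unit, collide at t=2
Pair (2,3): pos 16,19 vel 0,1 -> not approaching (rel speed -1 <= 0)
Earliest collision: t=2 between 1 and 2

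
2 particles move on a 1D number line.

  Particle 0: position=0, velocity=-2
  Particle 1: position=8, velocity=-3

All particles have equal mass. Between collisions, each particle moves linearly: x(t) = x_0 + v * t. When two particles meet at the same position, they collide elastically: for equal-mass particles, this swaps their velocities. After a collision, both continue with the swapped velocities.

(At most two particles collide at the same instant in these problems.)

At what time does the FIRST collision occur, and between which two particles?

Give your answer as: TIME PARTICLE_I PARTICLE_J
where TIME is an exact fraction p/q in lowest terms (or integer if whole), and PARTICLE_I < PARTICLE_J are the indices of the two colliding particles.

Pair (0,1): pos 0,8 vel -2,-3 -> gap=8, closing at 1/unit, collide at t=8
Earliest collision: t=8 between 0 and 1

Answer: 8 0 1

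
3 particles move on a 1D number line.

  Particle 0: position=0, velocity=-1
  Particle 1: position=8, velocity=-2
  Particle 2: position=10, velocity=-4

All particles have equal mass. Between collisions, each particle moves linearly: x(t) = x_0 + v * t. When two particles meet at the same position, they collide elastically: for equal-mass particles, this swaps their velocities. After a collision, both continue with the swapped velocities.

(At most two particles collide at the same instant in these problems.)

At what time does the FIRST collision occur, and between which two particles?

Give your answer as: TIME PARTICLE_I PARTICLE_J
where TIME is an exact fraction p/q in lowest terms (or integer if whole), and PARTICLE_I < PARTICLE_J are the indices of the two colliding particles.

Answer: 1 1 2

Derivation:
Pair (0,1): pos 0,8 vel -1,-2 -> gap=8, closing at 1/unit, collide at t=8
Pair (1,2): pos 8,10 vel -2,-4 -> gap=2, closing at 2/unit, collide at t=1
Earliest collision: t=1 between 1 and 2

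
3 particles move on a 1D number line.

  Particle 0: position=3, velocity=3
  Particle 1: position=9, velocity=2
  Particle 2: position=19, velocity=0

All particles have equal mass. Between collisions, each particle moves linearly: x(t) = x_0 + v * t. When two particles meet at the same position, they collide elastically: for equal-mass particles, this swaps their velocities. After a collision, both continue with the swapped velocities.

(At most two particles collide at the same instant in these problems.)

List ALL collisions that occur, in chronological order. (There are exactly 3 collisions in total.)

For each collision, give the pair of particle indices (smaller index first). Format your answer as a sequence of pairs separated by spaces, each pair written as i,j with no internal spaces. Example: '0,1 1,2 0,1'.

Answer: 1,2 0,1 1,2

Derivation:
Collision at t=5: particles 1 and 2 swap velocities; positions: p0=18 p1=19 p2=19; velocities now: v0=3 v1=0 v2=2
Collision at t=16/3: particles 0 and 1 swap velocities; positions: p0=19 p1=19 p2=59/3; velocities now: v0=0 v1=3 v2=2
Collision at t=6: particles 1 and 2 swap velocities; positions: p0=19 p1=21 p2=21; velocities now: v0=0 v1=2 v2=3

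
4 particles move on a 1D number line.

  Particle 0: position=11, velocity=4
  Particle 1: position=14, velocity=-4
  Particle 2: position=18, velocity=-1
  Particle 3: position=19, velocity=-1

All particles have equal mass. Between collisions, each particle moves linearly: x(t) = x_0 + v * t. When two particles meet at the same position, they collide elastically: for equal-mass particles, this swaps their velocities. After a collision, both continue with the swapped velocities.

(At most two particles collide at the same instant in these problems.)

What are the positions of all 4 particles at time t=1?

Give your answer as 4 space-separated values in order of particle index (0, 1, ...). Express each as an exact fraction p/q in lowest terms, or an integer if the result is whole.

Answer: 10 15 17 18

Derivation:
Collision at t=3/8: particles 0 and 1 swap velocities; positions: p0=25/2 p1=25/2 p2=141/8 p3=149/8; velocities now: v0=-4 v1=4 v2=-1 v3=-1
Advance to t=1 (no further collisions before then); velocities: v0=-4 v1=4 v2=-1 v3=-1; positions = 10 15 17 18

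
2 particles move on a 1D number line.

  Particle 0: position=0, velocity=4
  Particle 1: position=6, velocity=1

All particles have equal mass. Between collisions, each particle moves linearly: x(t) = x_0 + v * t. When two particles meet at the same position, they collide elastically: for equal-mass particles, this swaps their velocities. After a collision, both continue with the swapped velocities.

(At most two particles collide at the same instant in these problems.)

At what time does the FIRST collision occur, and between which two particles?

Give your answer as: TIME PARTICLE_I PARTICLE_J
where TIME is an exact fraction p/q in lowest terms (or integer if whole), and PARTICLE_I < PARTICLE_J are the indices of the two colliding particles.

Pair (0,1): pos 0,6 vel 4,1 -> gap=6, closing at 3/unit, collide at t=2
Earliest collision: t=2 between 0 and 1

Answer: 2 0 1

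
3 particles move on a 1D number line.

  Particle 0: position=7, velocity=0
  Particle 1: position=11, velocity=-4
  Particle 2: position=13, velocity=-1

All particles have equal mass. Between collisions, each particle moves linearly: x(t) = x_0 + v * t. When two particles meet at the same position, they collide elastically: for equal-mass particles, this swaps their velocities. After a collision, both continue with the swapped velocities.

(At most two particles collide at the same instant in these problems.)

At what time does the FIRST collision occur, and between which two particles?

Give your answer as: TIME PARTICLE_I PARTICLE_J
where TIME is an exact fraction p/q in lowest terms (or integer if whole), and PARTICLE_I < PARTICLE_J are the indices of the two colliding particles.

Pair (0,1): pos 7,11 vel 0,-4 -> gap=4, closing at 4/unit, collide at t=1
Pair (1,2): pos 11,13 vel -4,-1 -> not approaching (rel speed -3 <= 0)
Earliest collision: t=1 between 0 and 1

Answer: 1 0 1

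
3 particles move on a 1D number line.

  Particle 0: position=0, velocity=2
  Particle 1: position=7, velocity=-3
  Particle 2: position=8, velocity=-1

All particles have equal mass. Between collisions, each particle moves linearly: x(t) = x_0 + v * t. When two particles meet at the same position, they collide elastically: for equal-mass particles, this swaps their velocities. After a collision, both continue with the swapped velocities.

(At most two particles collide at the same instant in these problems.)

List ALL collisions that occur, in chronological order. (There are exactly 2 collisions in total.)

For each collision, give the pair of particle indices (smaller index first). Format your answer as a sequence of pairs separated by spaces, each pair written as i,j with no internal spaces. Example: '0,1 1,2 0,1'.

Answer: 0,1 1,2

Derivation:
Collision at t=7/5: particles 0 and 1 swap velocities; positions: p0=14/5 p1=14/5 p2=33/5; velocities now: v0=-3 v1=2 v2=-1
Collision at t=8/3: particles 1 and 2 swap velocities; positions: p0=-1 p1=16/3 p2=16/3; velocities now: v0=-3 v1=-1 v2=2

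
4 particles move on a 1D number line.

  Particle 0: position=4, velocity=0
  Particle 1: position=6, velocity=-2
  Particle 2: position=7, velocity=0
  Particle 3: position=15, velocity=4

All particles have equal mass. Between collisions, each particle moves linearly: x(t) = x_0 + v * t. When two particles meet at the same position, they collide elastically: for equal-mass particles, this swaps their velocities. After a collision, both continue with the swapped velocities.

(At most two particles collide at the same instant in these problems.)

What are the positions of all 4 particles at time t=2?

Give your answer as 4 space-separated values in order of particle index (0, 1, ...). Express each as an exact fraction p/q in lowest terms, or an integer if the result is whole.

Collision at t=1: particles 0 and 1 swap velocities; positions: p0=4 p1=4 p2=7 p3=19; velocities now: v0=-2 v1=0 v2=0 v3=4
Advance to t=2 (no further collisions before then); velocities: v0=-2 v1=0 v2=0 v3=4; positions = 2 4 7 23

Answer: 2 4 7 23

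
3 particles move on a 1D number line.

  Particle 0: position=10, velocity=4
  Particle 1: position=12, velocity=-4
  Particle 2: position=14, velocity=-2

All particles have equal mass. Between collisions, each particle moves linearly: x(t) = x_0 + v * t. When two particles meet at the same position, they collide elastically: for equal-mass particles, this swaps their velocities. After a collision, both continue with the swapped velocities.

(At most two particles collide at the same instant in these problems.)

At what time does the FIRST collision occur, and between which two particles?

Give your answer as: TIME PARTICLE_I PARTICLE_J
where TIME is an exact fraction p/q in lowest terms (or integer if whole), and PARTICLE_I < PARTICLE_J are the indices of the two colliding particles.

Answer: 1/4 0 1

Derivation:
Pair (0,1): pos 10,12 vel 4,-4 -> gap=2, closing at 8/unit, collide at t=1/4
Pair (1,2): pos 12,14 vel -4,-2 -> not approaching (rel speed -2 <= 0)
Earliest collision: t=1/4 between 0 and 1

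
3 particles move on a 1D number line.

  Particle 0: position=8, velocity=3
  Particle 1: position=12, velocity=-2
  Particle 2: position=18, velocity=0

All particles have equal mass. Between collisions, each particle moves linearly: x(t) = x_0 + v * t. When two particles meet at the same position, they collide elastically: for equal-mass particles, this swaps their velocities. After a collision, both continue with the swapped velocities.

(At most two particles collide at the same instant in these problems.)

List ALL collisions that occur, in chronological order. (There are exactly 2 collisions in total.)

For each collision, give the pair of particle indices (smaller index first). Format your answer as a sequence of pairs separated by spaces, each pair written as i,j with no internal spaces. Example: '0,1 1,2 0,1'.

Collision at t=4/5: particles 0 and 1 swap velocities; positions: p0=52/5 p1=52/5 p2=18; velocities now: v0=-2 v1=3 v2=0
Collision at t=10/3: particles 1 and 2 swap velocities; positions: p0=16/3 p1=18 p2=18; velocities now: v0=-2 v1=0 v2=3

Answer: 0,1 1,2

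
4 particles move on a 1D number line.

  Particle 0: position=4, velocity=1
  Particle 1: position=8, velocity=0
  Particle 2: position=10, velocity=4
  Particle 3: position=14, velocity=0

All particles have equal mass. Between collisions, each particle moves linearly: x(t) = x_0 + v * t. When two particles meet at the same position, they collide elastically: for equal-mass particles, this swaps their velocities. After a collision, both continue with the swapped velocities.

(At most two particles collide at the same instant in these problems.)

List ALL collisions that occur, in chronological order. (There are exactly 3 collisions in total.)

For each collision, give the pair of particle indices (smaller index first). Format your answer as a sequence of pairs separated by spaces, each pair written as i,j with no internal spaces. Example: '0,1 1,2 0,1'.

Collision at t=1: particles 2 and 3 swap velocities; positions: p0=5 p1=8 p2=14 p3=14; velocities now: v0=1 v1=0 v2=0 v3=4
Collision at t=4: particles 0 and 1 swap velocities; positions: p0=8 p1=8 p2=14 p3=26; velocities now: v0=0 v1=1 v2=0 v3=4
Collision at t=10: particles 1 and 2 swap velocities; positions: p0=8 p1=14 p2=14 p3=50; velocities now: v0=0 v1=0 v2=1 v3=4

Answer: 2,3 0,1 1,2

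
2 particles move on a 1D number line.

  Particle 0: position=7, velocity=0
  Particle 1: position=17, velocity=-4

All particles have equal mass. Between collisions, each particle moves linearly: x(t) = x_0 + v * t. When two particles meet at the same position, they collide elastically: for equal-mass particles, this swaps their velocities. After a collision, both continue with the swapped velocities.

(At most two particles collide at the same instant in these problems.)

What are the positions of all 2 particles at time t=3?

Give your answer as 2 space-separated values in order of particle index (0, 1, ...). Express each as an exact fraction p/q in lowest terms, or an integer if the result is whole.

Collision at t=5/2: particles 0 and 1 swap velocities; positions: p0=7 p1=7; velocities now: v0=-4 v1=0
Advance to t=3 (no further collisions before then); velocities: v0=-4 v1=0; positions = 5 7

Answer: 5 7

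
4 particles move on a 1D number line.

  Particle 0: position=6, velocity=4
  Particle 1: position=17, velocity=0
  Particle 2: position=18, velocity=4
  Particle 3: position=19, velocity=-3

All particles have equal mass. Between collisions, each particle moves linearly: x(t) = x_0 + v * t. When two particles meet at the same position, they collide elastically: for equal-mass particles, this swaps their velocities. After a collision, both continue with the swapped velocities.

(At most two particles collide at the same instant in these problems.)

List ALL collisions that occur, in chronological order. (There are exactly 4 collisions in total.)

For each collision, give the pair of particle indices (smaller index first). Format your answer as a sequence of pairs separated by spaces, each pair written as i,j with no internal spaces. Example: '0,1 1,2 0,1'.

Answer: 2,3 1,2 0,1 1,2

Derivation:
Collision at t=1/7: particles 2 and 3 swap velocities; positions: p0=46/7 p1=17 p2=130/7 p3=130/7; velocities now: v0=4 v1=0 v2=-3 v3=4
Collision at t=2/3: particles 1 and 2 swap velocities; positions: p0=26/3 p1=17 p2=17 p3=62/3; velocities now: v0=4 v1=-3 v2=0 v3=4
Collision at t=13/7: particles 0 and 1 swap velocities; positions: p0=94/7 p1=94/7 p2=17 p3=178/7; velocities now: v0=-3 v1=4 v2=0 v3=4
Collision at t=11/4: particles 1 and 2 swap velocities; positions: p0=43/4 p1=17 p2=17 p3=29; velocities now: v0=-3 v1=0 v2=4 v3=4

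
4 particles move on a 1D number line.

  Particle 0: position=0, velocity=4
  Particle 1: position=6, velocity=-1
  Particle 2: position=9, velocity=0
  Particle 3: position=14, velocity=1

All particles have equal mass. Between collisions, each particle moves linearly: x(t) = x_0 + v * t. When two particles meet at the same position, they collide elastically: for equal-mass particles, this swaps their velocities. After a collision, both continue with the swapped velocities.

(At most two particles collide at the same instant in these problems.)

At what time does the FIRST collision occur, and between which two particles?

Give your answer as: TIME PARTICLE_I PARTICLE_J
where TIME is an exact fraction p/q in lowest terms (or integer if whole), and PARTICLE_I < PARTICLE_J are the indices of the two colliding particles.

Answer: 6/5 0 1

Derivation:
Pair (0,1): pos 0,6 vel 4,-1 -> gap=6, closing at 5/unit, collide at t=6/5
Pair (1,2): pos 6,9 vel -1,0 -> not approaching (rel speed -1 <= 0)
Pair (2,3): pos 9,14 vel 0,1 -> not approaching (rel speed -1 <= 0)
Earliest collision: t=6/5 between 0 and 1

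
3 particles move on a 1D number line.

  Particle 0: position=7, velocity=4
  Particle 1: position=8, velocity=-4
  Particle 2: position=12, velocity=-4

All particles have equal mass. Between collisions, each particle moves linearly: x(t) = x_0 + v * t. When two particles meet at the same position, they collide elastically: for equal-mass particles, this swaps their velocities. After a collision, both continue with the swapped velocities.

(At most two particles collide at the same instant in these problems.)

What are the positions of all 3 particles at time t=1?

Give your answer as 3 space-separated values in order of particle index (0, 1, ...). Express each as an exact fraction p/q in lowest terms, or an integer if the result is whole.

Collision at t=1/8: particles 0 and 1 swap velocities; positions: p0=15/2 p1=15/2 p2=23/2; velocities now: v0=-4 v1=4 v2=-4
Collision at t=5/8: particles 1 and 2 swap velocities; positions: p0=11/2 p1=19/2 p2=19/2; velocities now: v0=-4 v1=-4 v2=4
Advance to t=1 (no further collisions before then); velocities: v0=-4 v1=-4 v2=4; positions = 4 8 11

Answer: 4 8 11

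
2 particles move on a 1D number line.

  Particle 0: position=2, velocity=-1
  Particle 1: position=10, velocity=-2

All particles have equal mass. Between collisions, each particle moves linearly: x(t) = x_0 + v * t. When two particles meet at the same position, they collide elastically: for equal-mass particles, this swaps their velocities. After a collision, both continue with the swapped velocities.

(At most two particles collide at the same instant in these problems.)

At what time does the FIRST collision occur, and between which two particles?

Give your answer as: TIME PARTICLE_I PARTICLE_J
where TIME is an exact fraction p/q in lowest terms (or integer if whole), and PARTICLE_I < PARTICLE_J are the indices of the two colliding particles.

Answer: 8 0 1

Derivation:
Pair (0,1): pos 2,10 vel -1,-2 -> gap=8, closing at 1/unit, collide at t=8
Earliest collision: t=8 between 0 and 1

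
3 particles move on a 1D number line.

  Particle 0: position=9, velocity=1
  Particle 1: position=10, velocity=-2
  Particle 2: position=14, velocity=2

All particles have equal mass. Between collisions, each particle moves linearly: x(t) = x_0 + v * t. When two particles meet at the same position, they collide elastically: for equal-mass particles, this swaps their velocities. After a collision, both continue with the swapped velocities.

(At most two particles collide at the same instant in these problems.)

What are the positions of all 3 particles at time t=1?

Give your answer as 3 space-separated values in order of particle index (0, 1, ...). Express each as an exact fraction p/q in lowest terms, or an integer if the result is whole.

Answer: 8 10 16

Derivation:
Collision at t=1/3: particles 0 and 1 swap velocities; positions: p0=28/3 p1=28/3 p2=44/3; velocities now: v0=-2 v1=1 v2=2
Advance to t=1 (no further collisions before then); velocities: v0=-2 v1=1 v2=2; positions = 8 10 16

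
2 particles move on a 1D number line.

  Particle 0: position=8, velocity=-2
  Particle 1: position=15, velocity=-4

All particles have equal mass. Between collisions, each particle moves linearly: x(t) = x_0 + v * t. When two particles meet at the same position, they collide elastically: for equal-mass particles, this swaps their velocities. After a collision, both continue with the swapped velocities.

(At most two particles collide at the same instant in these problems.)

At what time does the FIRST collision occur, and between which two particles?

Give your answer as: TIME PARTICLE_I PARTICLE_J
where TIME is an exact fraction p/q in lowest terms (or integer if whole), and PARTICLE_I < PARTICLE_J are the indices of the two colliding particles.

Pair (0,1): pos 8,15 vel -2,-4 -> gap=7, closing at 2/unit, collide at t=7/2
Earliest collision: t=7/2 between 0 and 1

Answer: 7/2 0 1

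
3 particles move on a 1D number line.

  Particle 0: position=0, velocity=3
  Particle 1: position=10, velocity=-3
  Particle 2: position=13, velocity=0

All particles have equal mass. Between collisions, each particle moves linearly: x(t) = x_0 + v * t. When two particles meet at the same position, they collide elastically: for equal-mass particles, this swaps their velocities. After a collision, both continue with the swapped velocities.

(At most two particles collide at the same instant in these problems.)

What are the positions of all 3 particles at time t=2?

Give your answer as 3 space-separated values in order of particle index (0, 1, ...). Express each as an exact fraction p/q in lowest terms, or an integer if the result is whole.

Answer: 4 6 13

Derivation:
Collision at t=5/3: particles 0 and 1 swap velocities; positions: p0=5 p1=5 p2=13; velocities now: v0=-3 v1=3 v2=0
Advance to t=2 (no further collisions before then); velocities: v0=-3 v1=3 v2=0; positions = 4 6 13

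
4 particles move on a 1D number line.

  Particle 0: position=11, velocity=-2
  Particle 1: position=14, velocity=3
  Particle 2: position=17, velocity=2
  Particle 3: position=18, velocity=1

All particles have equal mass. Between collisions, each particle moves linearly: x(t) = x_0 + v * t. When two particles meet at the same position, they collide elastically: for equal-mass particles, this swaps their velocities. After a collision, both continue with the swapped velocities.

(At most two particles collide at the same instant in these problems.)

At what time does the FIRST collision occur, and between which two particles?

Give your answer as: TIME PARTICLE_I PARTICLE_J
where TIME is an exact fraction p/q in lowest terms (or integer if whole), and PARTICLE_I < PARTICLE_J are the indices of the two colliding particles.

Pair (0,1): pos 11,14 vel -2,3 -> not approaching (rel speed -5 <= 0)
Pair (1,2): pos 14,17 vel 3,2 -> gap=3, closing at 1/unit, collide at t=3
Pair (2,3): pos 17,18 vel 2,1 -> gap=1, closing at 1/unit, collide at t=1
Earliest collision: t=1 between 2 and 3

Answer: 1 2 3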